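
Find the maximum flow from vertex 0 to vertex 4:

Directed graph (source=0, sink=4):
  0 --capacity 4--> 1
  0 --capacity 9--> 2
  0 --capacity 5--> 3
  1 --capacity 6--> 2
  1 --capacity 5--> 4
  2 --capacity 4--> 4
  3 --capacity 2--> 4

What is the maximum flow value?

Computing max flow:
  Flow on (0->1): 4/4
  Flow on (0->2): 4/9
  Flow on (0->3): 2/5
  Flow on (1->4): 4/5
  Flow on (2->4): 4/4
  Flow on (3->4): 2/2
Maximum flow = 10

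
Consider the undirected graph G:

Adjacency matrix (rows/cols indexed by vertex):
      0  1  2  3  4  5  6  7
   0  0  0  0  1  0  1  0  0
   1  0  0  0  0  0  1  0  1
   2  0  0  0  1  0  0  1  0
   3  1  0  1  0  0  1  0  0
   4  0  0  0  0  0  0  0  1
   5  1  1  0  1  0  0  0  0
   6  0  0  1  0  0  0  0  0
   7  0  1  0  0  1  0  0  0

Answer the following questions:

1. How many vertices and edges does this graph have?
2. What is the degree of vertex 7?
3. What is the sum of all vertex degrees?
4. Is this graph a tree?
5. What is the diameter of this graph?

Count: 8 vertices, 8 edges.
Vertex 7 has neighbors [1, 4], degree = 2.
Handshaking lemma: 2 * 8 = 16.
A tree on 8 vertices has 7 edges. This graph has 8 edges (1 extra). Not a tree.
Diameter (longest shortest path) = 6.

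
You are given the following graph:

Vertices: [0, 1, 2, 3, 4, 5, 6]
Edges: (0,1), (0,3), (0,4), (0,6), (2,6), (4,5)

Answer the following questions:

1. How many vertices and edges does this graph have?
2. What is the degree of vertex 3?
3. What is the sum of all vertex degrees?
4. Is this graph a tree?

Count: 7 vertices, 6 edges.
Vertex 3 has neighbors [0], degree = 1.
Handshaking lemma: 2 * 6 = 12.
A graph is a tree iff it is connected and has exactly n-1 edges. This graph is connected (all 7 vertices in one component) and has 7-1 = 6 edges. It is a tree.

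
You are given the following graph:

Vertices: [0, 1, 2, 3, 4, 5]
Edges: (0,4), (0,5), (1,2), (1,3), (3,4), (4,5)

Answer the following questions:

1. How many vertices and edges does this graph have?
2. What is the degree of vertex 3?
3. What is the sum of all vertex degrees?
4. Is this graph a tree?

Count: 6 vertices, 6 edges.
Vertex 3 has neighbors [1, 4], degree = 2.
Handshaking lemma: 2 * 6 = 12.
A tree on 6 vertices has 5 edges. This graph has 6 edges (1 extra). Not a tree.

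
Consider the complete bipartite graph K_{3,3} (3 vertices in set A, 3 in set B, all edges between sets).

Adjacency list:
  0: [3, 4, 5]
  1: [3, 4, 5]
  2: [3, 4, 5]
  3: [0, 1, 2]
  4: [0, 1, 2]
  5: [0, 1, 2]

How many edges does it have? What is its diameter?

K_{3,3} has 3 * 3 = 9 edges.
Any vertex reaches any opposite-side vertex in 1 step; same-side vertices reach in 2 steps via any opposite-side vertex.
Diameter = 2.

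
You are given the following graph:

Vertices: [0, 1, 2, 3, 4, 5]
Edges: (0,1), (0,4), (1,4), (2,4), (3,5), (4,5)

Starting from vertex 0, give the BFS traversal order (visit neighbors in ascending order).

BFS from vertex 0 (neighbors processed in ascending order):
Visit order: 0, 1, 4, 2, 5, 3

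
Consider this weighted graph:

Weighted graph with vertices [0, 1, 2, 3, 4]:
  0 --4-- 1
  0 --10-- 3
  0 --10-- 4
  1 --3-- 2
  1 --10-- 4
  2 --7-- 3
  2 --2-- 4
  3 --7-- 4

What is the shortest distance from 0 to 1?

Using Dijkstra's algorithm from vertex 0:
Shortest path: 0 -> 1
Total weight: 4 = 4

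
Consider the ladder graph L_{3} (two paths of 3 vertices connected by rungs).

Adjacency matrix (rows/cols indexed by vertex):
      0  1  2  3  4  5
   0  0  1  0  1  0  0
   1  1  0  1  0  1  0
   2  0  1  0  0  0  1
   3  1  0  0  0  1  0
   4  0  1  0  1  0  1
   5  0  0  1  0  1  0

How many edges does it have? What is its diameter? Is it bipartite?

Ladder graph L_{3}: 3 rungs + 2 * (3-1) path edges = 3 + 4 = 7 edges.
Diameter = 3.
Ladder graphs are bipartite (alternating coloring along each path).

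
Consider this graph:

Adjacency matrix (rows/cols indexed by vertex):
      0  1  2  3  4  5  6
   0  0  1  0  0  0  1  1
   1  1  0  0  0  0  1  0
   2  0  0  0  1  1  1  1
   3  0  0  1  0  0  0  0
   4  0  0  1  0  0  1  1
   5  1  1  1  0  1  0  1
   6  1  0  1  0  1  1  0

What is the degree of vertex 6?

Vertex 6 has neighbors [0, 2, 4, 5], so deg(6) = 4.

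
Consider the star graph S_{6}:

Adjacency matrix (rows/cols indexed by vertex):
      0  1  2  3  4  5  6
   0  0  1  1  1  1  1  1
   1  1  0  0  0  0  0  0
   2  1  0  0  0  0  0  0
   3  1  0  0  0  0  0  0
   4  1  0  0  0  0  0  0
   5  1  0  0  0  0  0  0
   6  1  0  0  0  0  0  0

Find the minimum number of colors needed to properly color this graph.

S_{6} has one hub adjacent to 6 leaves; leaves are pairwise non-adjacent.
Color the hub 0 and every leaf 1.
Chromatic number = 2.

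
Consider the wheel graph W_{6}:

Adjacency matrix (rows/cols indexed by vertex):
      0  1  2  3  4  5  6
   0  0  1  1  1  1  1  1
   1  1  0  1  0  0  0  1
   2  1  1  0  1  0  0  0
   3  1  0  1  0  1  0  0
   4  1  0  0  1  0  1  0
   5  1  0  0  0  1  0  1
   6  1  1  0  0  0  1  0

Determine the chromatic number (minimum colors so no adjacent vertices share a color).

W_{6} = C_{6} plus a hub adjacent to every cycle vertex.
The outer cycle needs 2 colors (even cycle); the hub is adjacent to all of them so needs a fresh color.
Chromatic number = 2 + 1 = 3.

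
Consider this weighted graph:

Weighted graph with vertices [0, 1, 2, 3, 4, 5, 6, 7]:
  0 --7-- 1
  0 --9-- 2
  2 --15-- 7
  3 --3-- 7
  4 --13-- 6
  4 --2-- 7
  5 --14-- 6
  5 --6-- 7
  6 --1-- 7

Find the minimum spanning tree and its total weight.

Applying Kruskal's algorithm (sort edges by weight, add if no cycle):
  Add (6,7) w=1
  Add (4,7) w=2
  Add (3,7) w=3
  Add (5,7) w=6
  Add (0,1) w=7
  Add (0,2) w=9
  Skip (4,6) w=13 (creates cycle)
  Skip (5,6) w=14 (creates cycle)
  Add (2,7) w=15
MST weight = 43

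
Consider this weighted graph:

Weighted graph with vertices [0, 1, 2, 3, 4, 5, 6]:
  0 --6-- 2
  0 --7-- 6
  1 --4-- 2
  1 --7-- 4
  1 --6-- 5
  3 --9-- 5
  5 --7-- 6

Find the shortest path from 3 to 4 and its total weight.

Using Dijkstra's algorithm from vertex 3:
Shortest path: 3 -> 5 -> 1 -> 4
Total weight: 9 + 6 + 7 = 22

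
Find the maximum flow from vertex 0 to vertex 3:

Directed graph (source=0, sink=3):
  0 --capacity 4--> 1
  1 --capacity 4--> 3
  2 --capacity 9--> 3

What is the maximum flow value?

Computing max flow:
  Flow on (0->1): 4/4
  Flow on (1->3): 4/4
Maximum flow = 4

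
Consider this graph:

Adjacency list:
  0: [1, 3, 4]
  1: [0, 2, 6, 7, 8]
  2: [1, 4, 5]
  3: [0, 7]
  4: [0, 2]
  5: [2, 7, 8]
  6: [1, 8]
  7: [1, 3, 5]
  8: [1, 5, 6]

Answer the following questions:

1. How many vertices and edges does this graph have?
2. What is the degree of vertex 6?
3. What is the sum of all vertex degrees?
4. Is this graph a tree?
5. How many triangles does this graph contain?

Count: 9 vertices, 13 edges.
Vertex 6 has neighbors [1, 8], degree = 2.
Handshaking lemma: 2 * 13 = 26.
A tree on 9 vertices has 8 edges. This graph has 13 edges (5 extra). Not a tree.
Number of triangles = 1.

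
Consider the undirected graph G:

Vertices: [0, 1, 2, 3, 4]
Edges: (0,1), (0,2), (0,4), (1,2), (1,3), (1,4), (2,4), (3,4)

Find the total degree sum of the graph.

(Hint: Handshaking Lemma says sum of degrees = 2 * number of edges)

Count edges: 8 edges.
By Handshaking Lemma: sum of degrees = 2 * 8 = 16.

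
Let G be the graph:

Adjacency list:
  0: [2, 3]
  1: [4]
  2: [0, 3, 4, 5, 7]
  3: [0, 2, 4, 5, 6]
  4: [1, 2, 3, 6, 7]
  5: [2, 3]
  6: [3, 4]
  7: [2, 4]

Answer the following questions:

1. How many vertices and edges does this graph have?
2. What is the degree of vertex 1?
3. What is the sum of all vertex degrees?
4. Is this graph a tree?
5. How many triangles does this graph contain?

Count: 8 vertices, 12 edges.
Vertex 1 has neighbors [4], degree = 1.
Handshaking lemma: 2 * 12 = 24.
A tree on 8 vertices has 7 edges. This graph has 12 edges (5 extra). Not a tree.
Number of triangles = 5.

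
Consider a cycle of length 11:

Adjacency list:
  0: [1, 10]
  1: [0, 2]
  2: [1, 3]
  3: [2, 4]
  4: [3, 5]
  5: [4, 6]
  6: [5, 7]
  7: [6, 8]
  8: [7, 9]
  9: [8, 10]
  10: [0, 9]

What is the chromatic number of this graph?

This is an odd cycle (C_11). Odd cycles are not bipartite (any 2-coloring forces two adjacent vertices to match), and 3 colors suffice.
Chromatic number = 3.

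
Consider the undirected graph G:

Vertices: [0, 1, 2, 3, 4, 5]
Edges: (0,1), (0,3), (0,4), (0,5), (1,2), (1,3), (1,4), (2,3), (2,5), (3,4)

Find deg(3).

Vertex 3 has neighbors [0, 1, 2, 4], so deg(3) = 4.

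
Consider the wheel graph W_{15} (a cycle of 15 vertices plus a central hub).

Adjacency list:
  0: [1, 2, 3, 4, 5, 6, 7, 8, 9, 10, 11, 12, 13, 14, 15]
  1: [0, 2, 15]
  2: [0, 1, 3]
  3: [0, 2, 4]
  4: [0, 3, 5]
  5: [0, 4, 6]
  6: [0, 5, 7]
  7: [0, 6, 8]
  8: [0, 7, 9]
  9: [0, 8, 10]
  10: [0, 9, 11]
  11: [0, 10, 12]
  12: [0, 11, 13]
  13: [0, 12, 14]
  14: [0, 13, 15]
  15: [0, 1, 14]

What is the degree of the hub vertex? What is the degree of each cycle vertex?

The hub connects to all 15 cycle vertices, so deg(hub) = 15.
Each cycle vertex connects to 2 neighbors on the cycle plus the hub, so deg(cycle vertex) = 3.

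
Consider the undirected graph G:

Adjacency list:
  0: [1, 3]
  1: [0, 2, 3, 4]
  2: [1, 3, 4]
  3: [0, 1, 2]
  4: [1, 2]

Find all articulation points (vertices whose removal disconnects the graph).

No articulation points. The graph is biconnected.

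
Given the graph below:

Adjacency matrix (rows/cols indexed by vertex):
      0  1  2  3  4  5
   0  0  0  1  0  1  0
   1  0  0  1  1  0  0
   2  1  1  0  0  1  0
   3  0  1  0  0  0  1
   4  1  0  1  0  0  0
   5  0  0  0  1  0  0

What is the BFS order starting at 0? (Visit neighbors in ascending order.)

BFS from vertex 0 (neighbors processed in ascending order):
Visit order: 0, 2, 4, 1, 3, 5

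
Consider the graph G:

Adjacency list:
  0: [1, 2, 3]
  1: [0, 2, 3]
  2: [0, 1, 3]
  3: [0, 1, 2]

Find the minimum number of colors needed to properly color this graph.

The graph has a maximum clique of size 4 (lower bound on chromatic number).
A valid 4-coloring: {0: 0, 1: 1, 2: 2, 3: 3}.
Chromatic number = 4.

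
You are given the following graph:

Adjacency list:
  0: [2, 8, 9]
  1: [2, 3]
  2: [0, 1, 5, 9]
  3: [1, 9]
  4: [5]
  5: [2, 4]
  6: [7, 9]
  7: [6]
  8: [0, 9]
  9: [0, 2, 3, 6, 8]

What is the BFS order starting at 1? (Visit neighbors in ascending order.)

BFS from vertex 1 (neighbors processed in ascending order):
Visit order: 1, 2, 3, 0, 5, 9, 8, 4, 6, 7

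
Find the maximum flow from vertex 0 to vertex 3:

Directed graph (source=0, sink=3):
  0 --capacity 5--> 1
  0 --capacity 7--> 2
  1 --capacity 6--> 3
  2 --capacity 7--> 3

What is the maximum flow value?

Computing max flow:
  Flow on (0->1): 5/5
  Flow on (0->2): 7/7
  Flow on (1->3): 5/6
  Flow on (2->3): 7/7
Maximum flow = 12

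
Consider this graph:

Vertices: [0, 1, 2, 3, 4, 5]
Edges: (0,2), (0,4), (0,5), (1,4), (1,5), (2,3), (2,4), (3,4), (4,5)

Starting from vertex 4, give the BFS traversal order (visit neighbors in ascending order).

BFS from vertex 4 (neighbors processed in ascending order):
Visit order: 4, 0, 1, 2, 3, 5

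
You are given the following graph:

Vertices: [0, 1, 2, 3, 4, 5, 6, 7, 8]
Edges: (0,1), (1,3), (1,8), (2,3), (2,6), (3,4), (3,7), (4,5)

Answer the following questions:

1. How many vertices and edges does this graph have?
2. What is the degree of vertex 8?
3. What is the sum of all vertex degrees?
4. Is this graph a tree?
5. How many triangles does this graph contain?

Count: 9 vertices, 8 edges.
Vertex 8 has neighbors [1], degree = 1.
Handshaking lemma: 2 * 8 = 16.
A graph is a tree iff it is connected and has exactly n-1 edges. This graph is connected (all 9 vertices in one component) and has 9-1 = 8 edges. It is a tree.
Number of triangles = 0.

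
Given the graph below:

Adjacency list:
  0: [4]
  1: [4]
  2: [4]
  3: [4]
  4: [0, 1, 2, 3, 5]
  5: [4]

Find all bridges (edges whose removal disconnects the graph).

A bridge is an edge whose removal increases the number of connected components.
Bridges found: (0,4), (1,4), (2,4), (3,4), (4,5)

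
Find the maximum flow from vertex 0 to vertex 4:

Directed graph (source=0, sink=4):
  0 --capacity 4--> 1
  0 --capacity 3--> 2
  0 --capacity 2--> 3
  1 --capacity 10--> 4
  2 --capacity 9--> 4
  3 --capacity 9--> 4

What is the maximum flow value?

Computing max flow:
  Flow on (0->1): 4/4
  Flow on (0->2): 3/3
  Flow on (0->3): 2/2
  Flow on (1->4): 4/10
  Flow on (2->4): 3/9
  Flow on (3->4): 2/9
Maximum flow = 9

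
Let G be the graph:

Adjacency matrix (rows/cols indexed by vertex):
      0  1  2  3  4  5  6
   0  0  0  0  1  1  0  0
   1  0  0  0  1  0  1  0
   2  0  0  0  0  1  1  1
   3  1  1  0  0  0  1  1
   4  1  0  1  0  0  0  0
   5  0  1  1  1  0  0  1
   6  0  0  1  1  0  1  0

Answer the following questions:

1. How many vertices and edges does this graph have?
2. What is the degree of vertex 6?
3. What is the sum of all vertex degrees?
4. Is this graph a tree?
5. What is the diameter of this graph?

Count: 7 vertices, 10 edges.
Vertex 6 has neighbors [2, 3, 5], degree = 3.
Handshaking lemma: 2 * 10 = 20.
A tree on 7 vertices has 6 edges. This graph has 10 edges (4 extra). Not a tree.
Diameter (longest shortest path) = 3.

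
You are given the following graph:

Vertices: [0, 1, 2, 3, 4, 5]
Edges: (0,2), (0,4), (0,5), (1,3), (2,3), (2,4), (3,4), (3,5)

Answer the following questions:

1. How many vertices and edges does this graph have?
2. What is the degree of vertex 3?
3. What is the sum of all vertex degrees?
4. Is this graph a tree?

Count: 6 vertices, 8 edges.
Vertex 3 has neighbors [1, 2, 4, 5], degree = 4.
Handshaking lemma: 2 * 8 = 16.
A tree on 6 vertices has 5 edges. This graph has 8 edges (3 extra). Not a tree.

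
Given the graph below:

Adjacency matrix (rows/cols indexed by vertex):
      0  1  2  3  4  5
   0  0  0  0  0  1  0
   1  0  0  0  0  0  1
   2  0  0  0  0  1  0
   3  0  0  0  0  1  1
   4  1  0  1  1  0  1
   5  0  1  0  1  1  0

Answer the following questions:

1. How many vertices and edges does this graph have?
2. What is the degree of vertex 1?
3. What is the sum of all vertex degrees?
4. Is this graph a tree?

Count: 6 vertices, 6 edges.
Vertex 1 has neighbors [5], degree = 1.
Handshaking lemma: 2 * 6 = 12.
A tree on 6 vertices has 5 edges. This graph has 6 edges (1 extra). Not a tree.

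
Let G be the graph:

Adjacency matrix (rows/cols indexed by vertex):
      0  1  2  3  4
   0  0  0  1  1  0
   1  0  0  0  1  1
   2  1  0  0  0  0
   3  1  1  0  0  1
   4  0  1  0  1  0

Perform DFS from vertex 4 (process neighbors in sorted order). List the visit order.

DFS from vertex 4 (neighbors processed in ascending order):
Visit order: 4, 1, 3, 0, 2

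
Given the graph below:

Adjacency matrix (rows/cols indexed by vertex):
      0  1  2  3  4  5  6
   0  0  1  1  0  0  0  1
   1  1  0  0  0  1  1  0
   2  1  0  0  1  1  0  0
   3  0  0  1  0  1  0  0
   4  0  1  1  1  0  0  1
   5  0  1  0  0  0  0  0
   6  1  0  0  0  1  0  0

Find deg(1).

Vertex 1 has neighbors [0, 4, 5], so deg(1) = 3.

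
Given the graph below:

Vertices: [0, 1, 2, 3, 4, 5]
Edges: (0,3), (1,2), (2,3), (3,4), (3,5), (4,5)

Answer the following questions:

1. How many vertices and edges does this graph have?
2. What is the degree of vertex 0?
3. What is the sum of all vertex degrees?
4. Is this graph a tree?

Count: 6 vertices, 6 edges.
Vertex 0 has neighbors [3], degree = 1.
Handshaking lemma: 2 * 6 = 12.
A tree on 6 vertices has 5 edges. This graph has 6 edges (1 extra). Not a tree.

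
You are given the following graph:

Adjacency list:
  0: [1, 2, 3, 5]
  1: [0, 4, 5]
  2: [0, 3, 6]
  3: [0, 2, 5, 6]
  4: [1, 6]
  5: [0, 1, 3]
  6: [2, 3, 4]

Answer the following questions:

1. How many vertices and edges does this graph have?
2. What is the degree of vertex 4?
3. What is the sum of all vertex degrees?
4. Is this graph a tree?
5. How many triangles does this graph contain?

Count: 7 vertices, 11 edges.
Vertex 4 has neighbors [1, 6], degree = 2.
Handshaking lemma: 2 * 11 = 22.
A tree on 7 vertices has 6 edges. This graph has 11 edges (5 extra). Not a tree.
Number of triangles = 4.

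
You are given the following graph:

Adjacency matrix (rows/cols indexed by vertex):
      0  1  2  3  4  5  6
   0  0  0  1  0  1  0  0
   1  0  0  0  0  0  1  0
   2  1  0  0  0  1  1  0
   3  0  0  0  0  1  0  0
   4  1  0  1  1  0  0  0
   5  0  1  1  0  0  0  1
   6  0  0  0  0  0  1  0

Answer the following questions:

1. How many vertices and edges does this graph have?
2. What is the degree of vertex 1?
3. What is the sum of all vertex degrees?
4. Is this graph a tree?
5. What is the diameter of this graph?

Count: 7 vertices, 7 edges.
Vertex 1 has neighbors [5], degree = 1.
Handshaking lemma: 2 * 7 = 14.
A tree on 7 vertices has 6 edges. This graph has 7 edges (1 extra). Not a tree.
Diameter (longest shortest path) = 4.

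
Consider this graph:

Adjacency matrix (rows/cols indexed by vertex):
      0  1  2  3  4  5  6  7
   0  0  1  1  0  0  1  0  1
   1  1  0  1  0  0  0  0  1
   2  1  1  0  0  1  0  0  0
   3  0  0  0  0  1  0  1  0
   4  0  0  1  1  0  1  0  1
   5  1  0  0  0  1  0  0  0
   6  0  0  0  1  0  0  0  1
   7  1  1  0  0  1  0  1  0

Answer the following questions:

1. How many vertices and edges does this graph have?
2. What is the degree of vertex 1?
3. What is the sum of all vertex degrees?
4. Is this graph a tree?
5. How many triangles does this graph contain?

Count: 8 vertices, 12 edges.
Vertex 1 has neighbors [0, 2, 7], degree = 3.
Handshaking lemma: 2 * 12 = 24.
A tree on 8 vertices has 7 edges. This graph has 12 edges (5 extra). Not a tree.
Number of triangles = 2.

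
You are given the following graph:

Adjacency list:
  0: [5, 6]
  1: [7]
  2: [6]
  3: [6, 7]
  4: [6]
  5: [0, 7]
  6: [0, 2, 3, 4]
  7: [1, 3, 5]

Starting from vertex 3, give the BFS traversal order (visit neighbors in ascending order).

BFS from vertex 3 (neighbors processed in ascending order):
Visit order: 3, 6, 7, 0, 2, 4, 1, 5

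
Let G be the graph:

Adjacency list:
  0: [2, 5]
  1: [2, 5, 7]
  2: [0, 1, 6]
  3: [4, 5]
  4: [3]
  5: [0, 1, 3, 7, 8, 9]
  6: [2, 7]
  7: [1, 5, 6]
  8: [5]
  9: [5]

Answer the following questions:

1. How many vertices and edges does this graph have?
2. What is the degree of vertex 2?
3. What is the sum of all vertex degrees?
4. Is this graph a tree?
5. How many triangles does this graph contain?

Count: 10 vertices, 12 edges.
Vertex 2 has neighbors [0, 1, 6], degree = 3.
Handshaking lemma: 2 * 12 = 24.
A tree on 10 vertices has 9 edges. This graph has 12 edges (3 extra). Not a tree.
Number of triangles = 1.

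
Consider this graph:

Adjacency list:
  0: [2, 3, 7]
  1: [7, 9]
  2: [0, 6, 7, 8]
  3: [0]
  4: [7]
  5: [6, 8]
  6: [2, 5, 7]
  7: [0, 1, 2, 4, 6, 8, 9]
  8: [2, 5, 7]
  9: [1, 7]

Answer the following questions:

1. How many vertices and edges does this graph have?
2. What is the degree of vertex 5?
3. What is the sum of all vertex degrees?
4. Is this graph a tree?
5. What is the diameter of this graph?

Count: 10 vertices, 14 edges.
Vertex 5 has neighbors [6, 8], degree = 2.
Handshaking lemma: 2 * 14 = 28.
A tree on 10 vertices has 9 edges. This graph has 14 edges (5 extra). Not a tree.
Diameter (longest shortest path) = 4.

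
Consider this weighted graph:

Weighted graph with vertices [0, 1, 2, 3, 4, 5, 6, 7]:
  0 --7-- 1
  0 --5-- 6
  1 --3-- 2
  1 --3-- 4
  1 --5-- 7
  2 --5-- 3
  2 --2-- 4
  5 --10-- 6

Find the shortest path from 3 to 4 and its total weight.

Using Dijkstra's algorithm from vertex 3:
Shortest path: 3 -> 2 -> 4
Total weight: 5 + 2 = 7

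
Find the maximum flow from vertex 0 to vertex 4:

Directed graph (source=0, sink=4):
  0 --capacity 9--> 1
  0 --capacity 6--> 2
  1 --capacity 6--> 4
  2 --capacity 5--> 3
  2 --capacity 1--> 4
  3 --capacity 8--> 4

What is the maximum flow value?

Computing max flow:
  Flow on (0->1): 6/9
  Flow on (0->2): 6/6
  Flow on (1->4): 6/6
  Flow on (2->3): 5/5
  Flow on (2->4): 1/1
  Flow on (3->4): 5/8
Maximum flow = 12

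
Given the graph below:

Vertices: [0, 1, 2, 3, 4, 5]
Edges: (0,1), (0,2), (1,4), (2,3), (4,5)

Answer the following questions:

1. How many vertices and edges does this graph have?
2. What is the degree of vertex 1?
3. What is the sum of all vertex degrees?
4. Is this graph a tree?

Count: 6 vertices, 5 edges.
Vertex 1 has neighbors [0, 4], degree = 2.
Handshaking lemma: 2 * 5 = 10.
A graph is a tree iff it is connected and has exactly n-1 edges. This graph is connected (all 6 vertices in one component) and has 6-1 = 5 edges. It is a tree.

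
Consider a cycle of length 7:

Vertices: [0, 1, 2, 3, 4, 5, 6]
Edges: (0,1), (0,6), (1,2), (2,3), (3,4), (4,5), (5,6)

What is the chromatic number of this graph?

This is an odd cycle (C_7). Odd cycles are not bipartite (any 2-coloring forces two adjacent vertices to match), and 3 colors suffice.
Chromatic number = 3.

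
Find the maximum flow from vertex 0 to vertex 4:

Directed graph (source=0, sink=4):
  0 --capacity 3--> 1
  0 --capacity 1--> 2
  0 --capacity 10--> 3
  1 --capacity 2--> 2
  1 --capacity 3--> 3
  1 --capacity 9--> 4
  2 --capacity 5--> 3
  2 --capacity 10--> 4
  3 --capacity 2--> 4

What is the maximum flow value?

Computing max flow:
  Flow on (0->1): 3/3
  Flow on (0->2): 1/1
  Flow on (0->3): 2/10
  Flow on (1->4): 3/9
  Flow on (2->4): 1/10
  Flow on (3->4): 2/2
Maximum flow = 6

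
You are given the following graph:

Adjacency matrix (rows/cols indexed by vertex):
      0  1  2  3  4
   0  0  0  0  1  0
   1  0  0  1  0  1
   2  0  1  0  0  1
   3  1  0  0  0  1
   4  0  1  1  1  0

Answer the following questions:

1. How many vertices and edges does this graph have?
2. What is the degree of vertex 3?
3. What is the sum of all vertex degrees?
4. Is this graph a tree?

Count: 5 vertices, 5 edges.
Vertex 3 has neighbors [0, 4], degree = 2.
Handshaking lemma: 2 * 5 = 10.
A tree on 5 vertices has 4 edges. This graph has 5 edges (1 extra). Not a tree.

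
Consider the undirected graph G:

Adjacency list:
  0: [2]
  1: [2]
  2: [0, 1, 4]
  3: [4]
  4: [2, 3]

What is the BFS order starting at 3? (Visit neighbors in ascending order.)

BFS from vertex 3 (neighbors processed in ascending order):
Visit order: 3, 4, 2, 0, 1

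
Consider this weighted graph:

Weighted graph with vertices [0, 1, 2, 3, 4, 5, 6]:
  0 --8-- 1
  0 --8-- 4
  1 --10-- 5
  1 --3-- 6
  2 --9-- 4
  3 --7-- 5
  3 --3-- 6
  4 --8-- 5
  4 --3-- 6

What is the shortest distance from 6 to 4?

Using Dijkstra's algorithm from vertex 6:
Shortest path: 6 -> 4
Total weight: 3 = 3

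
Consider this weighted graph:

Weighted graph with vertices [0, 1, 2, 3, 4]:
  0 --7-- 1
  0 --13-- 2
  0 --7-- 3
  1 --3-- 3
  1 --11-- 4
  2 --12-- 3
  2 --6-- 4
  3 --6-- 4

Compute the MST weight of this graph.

Applying Kruskal's algorithm (sort edges by weight, add if no cycle):
  Add (1,3) w=3
  Add (2,4) w=6
  Add (3,4) w=6
  Add (0,1) w=7
  Skip (0,3) w=7 (creates cycle)
  Skip (1,4) w=11 (creates cycle)
  Skip (2,3) w=12 (creates cycle)
  Skip (0,2) w=13 (creates cycle)
MST weight = 22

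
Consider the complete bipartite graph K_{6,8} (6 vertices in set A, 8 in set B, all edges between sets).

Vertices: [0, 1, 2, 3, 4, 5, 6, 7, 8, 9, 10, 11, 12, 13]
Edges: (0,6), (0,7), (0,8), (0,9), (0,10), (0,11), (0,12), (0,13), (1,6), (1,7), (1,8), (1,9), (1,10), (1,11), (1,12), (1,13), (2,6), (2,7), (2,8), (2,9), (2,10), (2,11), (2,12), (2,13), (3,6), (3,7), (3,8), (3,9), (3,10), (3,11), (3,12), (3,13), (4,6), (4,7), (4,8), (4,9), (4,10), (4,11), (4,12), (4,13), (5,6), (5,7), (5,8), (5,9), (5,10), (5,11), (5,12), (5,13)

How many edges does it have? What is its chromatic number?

K_{6,8} has 6 * 8 = 48 edges.
Bipartite graphs have chromatic number 2 (color each partition differently).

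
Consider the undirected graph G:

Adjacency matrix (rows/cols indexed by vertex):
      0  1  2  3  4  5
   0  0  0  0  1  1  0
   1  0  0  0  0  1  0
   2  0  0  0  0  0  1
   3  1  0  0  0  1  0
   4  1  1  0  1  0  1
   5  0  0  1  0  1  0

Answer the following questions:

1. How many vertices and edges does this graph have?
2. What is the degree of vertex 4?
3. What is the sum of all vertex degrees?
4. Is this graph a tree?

Count: 6 vertices, 6 edges.
Vertex 4 has neighbors [0, 1, 3, 5], degree = 4.
Handshaking lemma: 2 * 6 = 12.
A tree on 6 vertices has 5 edges. This graph has 6 edges (1 extra). Not a tree.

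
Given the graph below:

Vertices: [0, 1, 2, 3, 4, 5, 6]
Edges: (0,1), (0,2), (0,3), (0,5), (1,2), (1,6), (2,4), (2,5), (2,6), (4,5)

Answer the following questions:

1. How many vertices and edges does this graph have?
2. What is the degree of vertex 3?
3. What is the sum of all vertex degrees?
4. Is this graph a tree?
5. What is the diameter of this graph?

Count: 7 vertices, 10 edges.
Vertex 3 has neighbors [0], degree = 1.
Handshaking lemma: 2 * 10 = 20.
A tree on 7 vertices has 6 edges. This graph has 10 edges (4 extra). Not a tree.
Diameter (longest shortest path) = 3.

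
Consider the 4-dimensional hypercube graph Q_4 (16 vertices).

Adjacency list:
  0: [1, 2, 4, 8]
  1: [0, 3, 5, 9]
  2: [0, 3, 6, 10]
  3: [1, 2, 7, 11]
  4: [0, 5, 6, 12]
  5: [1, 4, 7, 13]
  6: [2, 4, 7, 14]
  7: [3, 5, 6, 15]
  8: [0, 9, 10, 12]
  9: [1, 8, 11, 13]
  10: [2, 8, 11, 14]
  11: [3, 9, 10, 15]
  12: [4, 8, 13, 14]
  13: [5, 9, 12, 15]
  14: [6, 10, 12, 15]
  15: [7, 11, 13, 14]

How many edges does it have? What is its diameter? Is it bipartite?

The 4-dimensional hypercube Q_4 has 16 vertices and each vertex has degree 4.
Total edges = 16 * 4 / 2 = 32.
Diameter = 4 (max Hamming distance between binary labels).
Hypercubes are bipartite (partition by parity of binary representation).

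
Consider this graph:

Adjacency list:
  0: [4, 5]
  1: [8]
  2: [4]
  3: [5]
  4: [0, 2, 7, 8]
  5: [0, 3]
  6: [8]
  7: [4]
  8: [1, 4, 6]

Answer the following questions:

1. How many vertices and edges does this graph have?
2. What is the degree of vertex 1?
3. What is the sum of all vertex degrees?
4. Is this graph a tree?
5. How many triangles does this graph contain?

Count: 9 vertices, 8 edges.
Vertex 1 has neighbors [8], degree = 1.
Handshaking lemma: 2 * 8 = 16.
A graph is a tree iff it is connected and has exactly n-1 edges. This graph is connected (all 9 vertices in one component) and has 9-1 = 8 edges. It is a tree.
Number of triangles = 0.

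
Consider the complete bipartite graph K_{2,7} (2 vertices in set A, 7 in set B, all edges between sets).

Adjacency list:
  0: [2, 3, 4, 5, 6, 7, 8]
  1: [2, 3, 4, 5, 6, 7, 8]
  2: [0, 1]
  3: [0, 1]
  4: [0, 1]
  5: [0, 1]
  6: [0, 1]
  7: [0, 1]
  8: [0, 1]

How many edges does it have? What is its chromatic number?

K_{2,7} has 2 * 7 = 14 edges.
Bipartite graphs have chromatic number 2 (color each partition differently).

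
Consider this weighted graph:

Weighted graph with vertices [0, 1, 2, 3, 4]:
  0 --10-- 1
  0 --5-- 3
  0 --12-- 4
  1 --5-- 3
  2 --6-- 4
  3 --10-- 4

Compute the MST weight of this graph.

Applying Kruskal's algorithm (sort edges by weight, add if no cycle):
  Add (0,3) w=5
  Add (1,3) w=5
  Add (2,4) w=6
  Skip (0,1) w=10 (creates cycle)
  Add (3,4) w=10
  Skip (0,4) w=12 (creates cycle)
MST weight = 26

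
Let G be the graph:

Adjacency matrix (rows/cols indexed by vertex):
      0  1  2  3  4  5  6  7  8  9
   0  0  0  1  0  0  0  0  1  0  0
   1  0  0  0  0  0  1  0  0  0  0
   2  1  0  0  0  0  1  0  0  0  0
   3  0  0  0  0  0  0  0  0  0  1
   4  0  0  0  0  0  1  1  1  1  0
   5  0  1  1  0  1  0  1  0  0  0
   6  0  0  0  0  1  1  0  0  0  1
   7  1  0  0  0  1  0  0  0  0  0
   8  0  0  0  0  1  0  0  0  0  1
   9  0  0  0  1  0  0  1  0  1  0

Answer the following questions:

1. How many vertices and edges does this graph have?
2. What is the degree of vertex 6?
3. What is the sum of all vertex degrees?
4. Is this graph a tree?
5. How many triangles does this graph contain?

Count: 10 vertices, 12 edges.
Vertex 6 has neighbors [4, 5, 9], degree = 3.
Handshaking lemma: 2 * 12 = 24.
A tree on 10 vertices has 9 edges. This graph has 12 edges (3 extra). Not a tree.
Number of triangles = 1.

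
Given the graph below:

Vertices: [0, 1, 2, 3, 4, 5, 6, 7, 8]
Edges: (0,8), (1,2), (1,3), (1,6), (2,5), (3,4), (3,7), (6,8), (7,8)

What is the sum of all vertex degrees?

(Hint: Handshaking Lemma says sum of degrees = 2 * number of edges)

Count edges: 9 edges.
By Handshaking Lemma: sum of degrees = 2 * 9 = 18.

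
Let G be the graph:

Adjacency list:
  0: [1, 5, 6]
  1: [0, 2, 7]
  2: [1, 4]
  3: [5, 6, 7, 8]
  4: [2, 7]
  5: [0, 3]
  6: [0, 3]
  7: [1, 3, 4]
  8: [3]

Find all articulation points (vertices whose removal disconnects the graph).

An articulation point is a vertex whose removal disconnects the graph.
Articulation points: [3]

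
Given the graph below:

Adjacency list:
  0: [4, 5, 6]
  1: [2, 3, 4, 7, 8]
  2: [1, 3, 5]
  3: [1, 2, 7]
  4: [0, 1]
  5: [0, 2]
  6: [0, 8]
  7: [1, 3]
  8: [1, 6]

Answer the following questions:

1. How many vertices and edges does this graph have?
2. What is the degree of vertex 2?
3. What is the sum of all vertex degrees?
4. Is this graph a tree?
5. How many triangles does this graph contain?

Count: 9 vertices, 12 edges.
Vertex 2 has neighbors [1, 3, 5], degree = 3.
Handshaking lemma: 2 * 12 = 24.
A tree on 9 vertices has 8 edges. This graph has 12 edges (4 extra). Not a tree.
Number of triangles = 2.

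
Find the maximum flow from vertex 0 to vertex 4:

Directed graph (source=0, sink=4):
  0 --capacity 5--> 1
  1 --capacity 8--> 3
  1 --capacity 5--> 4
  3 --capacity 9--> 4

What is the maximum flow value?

Computing max flow:
  Flow on (0->1): 5/5
  Flow on (1->4): 5/5
Maximum flow = 5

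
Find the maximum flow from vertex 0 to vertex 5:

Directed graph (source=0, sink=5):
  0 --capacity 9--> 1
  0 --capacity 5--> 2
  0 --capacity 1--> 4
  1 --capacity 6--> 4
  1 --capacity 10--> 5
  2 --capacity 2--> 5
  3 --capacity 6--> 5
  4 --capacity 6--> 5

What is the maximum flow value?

Computing max flow:
  Flow on (0->1): 9/9
  Flow on (0->2): 2/5
  Flow on (0->4): 1/1
  Flow on (1->5): 9/10
  Flow on (2->5): 2/2
  Flow on (4->5): 1/6
Maximum flow = 12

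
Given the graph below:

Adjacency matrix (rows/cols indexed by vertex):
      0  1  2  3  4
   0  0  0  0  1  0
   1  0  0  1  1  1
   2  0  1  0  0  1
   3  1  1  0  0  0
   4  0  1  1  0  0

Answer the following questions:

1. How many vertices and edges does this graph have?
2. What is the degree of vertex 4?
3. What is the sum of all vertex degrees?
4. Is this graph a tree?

Count: 5 vertices, 5 edges.
Vertex 4 has neighbors [1, 2], degree = 2.
Handshaking lemma: 2 * 5 = 10.
A tree on 5 vertices has 4 edges. This graph has 5 edges (1 extra). Not a tree.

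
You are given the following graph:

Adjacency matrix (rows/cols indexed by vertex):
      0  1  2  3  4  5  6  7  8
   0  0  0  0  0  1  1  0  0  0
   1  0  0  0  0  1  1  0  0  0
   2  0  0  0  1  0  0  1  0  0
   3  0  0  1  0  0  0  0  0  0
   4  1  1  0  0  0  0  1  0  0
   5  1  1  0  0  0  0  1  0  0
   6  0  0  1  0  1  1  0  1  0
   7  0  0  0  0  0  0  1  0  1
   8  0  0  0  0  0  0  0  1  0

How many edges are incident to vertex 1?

Vertex 1 has neighbors [4, 5], so deg(1) = 2.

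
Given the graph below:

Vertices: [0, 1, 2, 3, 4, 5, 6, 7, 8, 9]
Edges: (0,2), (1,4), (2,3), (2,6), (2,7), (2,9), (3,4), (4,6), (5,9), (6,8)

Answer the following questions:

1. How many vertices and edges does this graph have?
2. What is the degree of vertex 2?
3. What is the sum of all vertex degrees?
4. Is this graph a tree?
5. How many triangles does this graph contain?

Count: 10 vertices, 10 edges.
Vertex 2 has neighbors [0, 3, 6, 7, 9], degree = 5.
Handshaking lemma: 2 * 10 = 20.
A tree on 10 vertices has 9 edges. This graph has 10 edges (1 extra). Not a tree.
Number of triangles = 0.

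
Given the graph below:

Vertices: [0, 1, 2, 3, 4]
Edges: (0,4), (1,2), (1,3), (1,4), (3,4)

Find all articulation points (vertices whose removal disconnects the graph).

An articulation point is a vertex whose removal disconnects the graph.
Articulation points: [1, 4]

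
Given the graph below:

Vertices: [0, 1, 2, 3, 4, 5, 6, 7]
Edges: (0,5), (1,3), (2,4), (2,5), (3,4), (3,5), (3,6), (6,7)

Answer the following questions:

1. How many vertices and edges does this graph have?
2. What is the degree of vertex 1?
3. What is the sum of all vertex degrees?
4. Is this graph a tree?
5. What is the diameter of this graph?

Count: 8 vertices, 8 edges.
Vertex 1 has neighbors [3], degree = 1.
Handshaking lemma: 2 * 8 = 16.
A tree on 8 vertices has 7 edges. This graph has 8 edges (1 extra). Not a tree.
Diameter (longest shortest path) = 4.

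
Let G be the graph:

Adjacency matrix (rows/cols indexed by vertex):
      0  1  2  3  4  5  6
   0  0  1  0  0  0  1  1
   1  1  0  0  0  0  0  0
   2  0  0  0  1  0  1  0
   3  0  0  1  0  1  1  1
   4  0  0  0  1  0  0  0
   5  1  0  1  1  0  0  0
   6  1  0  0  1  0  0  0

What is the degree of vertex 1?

Vertex 1 has neighbors [0], so deg(1) = 1.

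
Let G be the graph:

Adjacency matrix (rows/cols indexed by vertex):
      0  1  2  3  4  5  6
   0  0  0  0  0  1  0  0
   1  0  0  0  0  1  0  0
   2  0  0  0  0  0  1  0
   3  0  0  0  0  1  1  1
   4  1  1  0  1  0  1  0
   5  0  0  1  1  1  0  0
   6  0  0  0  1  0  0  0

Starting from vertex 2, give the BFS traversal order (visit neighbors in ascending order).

BFS from vertex 2 (neighbors processed in ascending order):
Visit order: 2, 5, 3, 4, 6, 0, 1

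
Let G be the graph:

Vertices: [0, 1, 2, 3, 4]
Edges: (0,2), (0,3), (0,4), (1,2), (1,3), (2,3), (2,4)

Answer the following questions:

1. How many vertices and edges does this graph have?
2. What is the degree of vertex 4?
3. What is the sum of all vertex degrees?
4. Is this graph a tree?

Count: 5 vertices, 7 edges.
Vertex 4 has neighbors [0, 2], degree = 2.
Handshaking lemma: 2 * 7 = 14.
A tree on 5 vertices has 4 edges. This graph has 7 edges (3 extra). Not a tree.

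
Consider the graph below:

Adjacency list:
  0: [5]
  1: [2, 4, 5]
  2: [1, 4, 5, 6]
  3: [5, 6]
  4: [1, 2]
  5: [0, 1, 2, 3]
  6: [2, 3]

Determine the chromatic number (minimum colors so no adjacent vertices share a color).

The graph has a maximum clique of size 3 (lower bound on chromatic number).
A valid 3-coloring: {0: 0, 1: 2, 2: 0, 3: 0, 4: 1, 5: 1, 6: 1}.
Chromatic number = 3.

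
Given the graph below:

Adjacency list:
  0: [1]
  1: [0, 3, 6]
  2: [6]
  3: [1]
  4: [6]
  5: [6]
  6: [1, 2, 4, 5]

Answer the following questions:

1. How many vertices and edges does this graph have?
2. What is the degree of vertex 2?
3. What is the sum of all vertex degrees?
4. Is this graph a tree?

Count: 7 vertices, 6 edges.
Vertex 2 has neighbors [6], degree = 1.
Handshaking lemma: 2 * 6 = 12.
A graph is a tree iff it is connected and has exactly n-1 edges. This graph is connected (all 7 vertices in one component) and has 7-1 = 6 edges. It is a tree.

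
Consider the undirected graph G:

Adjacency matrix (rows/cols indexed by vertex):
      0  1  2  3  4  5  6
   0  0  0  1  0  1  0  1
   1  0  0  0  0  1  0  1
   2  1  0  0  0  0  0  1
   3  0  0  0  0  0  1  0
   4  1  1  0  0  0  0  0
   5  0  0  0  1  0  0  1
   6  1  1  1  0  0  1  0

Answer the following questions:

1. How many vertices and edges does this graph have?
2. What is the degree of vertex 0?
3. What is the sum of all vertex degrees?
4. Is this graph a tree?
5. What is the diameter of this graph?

Count: 7 vertices, 8 edges.
Vertex 0 has neighbors [2, 4, 6], degree = 3.
Handshaking lemma: 2 * 8 = 16.
A tree on 7 vertices has 6 edges. This graph has 8 edges (2 extra). Not a tree.
Diameter (longest shortest path) = 4.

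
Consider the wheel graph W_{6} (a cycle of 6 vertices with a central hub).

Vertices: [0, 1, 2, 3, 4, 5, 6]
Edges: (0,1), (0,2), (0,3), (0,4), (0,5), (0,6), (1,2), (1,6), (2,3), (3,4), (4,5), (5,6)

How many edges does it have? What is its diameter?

Wheel graph W_{6}: 6 cycle edges + 6 spoke edges = 12 edges.
The hub is distance 1 from all cycle vertices. Max distance between cycle vertices through hub is 2.
Diameter = 2.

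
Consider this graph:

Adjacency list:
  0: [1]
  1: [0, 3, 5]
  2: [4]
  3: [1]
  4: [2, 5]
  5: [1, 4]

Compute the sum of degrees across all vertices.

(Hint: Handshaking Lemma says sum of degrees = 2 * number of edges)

Count edges: 5 edges.
By Handshaking Lemma: sum of degrees = 2 * 5 = 10.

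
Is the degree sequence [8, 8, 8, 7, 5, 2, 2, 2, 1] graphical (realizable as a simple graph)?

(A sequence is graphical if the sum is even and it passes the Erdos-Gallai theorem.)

Sum of degrees = 43. Sum is odd, so the sequence is NOT graphical.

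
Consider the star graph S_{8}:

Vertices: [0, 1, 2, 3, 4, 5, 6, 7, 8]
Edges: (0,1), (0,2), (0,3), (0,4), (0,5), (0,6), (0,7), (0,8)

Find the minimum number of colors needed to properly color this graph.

S_{8} has one hub adjacent to 8 leaves; leaves are pairwise non-adjacent.
Color the hub 0 and every leaf 1.
Chromatic number = 2.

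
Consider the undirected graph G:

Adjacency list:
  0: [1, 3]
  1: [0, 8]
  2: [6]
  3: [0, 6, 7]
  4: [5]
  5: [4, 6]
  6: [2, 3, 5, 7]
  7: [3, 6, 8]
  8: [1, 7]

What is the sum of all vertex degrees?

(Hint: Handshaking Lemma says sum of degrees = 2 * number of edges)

Count edges: 10 edges.
By Handshaking Lemma: sum of degrees = 2 * 10 = 20.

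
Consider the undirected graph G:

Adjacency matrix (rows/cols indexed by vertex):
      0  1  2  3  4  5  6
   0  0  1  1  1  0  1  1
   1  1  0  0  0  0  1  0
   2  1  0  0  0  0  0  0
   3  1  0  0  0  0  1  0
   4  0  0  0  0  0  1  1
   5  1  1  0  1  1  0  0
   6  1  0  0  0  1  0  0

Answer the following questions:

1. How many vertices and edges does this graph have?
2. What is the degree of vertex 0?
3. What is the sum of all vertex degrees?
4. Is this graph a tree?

Count: 7 vertices, 9 edges.
Vertex 0 has neighbors [1, 2, 3, 5, 6], degree = 5.
Handshaking lemma: 2 * 9 = 18.
A tree on 7 vertices has 6 edges. This graph has 9 edges (3 extra). Not a tree.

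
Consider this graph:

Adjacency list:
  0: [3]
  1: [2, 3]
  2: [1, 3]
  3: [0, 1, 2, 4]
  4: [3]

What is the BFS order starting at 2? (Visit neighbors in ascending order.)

BFS from vertex 2 (neighbors processed in ascending order):
Visit order: 2, 1, 3, 0, 4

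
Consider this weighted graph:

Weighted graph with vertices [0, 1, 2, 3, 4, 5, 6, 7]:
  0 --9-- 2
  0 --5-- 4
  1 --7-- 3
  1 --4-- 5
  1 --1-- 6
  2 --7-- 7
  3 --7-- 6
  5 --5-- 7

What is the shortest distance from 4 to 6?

Using Dijkstra's algorithm from vertex 4:
Shortest path: 4 -> 0 -> 2 -> 7 -> 5 -> 1 -> 6
Total weight: 5 + 9 + 7 + 5 + 4 + 1 = 31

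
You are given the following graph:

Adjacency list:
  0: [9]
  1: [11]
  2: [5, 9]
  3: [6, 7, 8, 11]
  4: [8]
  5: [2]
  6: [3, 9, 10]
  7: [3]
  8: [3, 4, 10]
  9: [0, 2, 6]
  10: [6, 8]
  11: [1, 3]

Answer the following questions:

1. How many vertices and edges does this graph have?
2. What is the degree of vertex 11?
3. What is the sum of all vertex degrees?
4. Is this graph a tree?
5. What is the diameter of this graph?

Count: 12 vertices, 12 edges.
Vertex 11 has neighbors [1, 3], degree = 2.
Handshaking lemma: 2 * 12 = 24.
A tree on 12 vertices has 11 edges. This graph has 12 edges (1 extra). Not a tree.
Diameter (longest shortest path) = 6.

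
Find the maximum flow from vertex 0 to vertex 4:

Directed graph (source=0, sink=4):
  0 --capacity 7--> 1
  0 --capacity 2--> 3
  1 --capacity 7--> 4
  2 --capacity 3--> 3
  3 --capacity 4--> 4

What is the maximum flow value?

Computing max flow:
  Flow on (0->1): 7/7
  Flow on (0->3): 2/2
  Flow on (1->4): 7/7
  Flow on (3->4): 2/4
Maximum flow = 9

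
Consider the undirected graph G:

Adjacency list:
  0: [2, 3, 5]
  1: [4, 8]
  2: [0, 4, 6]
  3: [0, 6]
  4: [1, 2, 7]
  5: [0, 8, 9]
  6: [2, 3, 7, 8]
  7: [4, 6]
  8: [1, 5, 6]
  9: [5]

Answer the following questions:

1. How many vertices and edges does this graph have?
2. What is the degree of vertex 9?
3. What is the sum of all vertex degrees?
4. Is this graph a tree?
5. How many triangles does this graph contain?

Count: 10 vertices, 13 edges.
Vertex 9 has neighbors [5], degree = 1.
Handshaking lemma: 2 * 13 = 26.
A tree on 10 vertices has 9 edges. This graph has 13 edges (4 extra). Not a tree.
Number of triangles = 0.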